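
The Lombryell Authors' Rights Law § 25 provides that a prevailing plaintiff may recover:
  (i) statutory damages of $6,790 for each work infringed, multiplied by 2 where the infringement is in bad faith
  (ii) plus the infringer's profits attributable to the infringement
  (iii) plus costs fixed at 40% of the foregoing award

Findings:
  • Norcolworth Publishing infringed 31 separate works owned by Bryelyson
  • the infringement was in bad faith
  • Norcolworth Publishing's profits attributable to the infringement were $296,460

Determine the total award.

$1,004,416

Statutory damages: 31 × $6,790 = $210,490
Doubled: 2 × $210,490 = $420,980
Combined award: $420,980 + $296,460 = $717,440
Costs: 40% of $717,440 = $286,976
Award plus costs: $717,440 + $286,976 = $1,004,416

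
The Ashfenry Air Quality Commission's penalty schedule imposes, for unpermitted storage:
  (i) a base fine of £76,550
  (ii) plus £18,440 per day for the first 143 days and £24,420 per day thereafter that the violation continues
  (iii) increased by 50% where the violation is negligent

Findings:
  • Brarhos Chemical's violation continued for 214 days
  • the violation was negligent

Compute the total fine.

First 143 days: 143 × £18,440 = £2,636,920
Remaining days: (214 − 143) × £24,420 = £1,733,820
Per-day component: £2,636,920 + £1,733,820 = £4,370,740
Base plus per-day: £76,550 + £4,370,740 = £4,447,290
Enhancement: 50% of £4,447,290 = £2,223,645
Enhanced fine: £4,447,290 + £2,223,645 = £6,670,935

£6,670,935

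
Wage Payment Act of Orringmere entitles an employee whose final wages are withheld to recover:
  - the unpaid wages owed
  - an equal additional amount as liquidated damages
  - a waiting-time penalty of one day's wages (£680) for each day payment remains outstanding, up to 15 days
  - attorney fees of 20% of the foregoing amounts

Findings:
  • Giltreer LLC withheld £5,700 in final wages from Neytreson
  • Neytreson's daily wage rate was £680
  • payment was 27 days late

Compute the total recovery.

Liquidated damages (equal amount): £5,700
Penalty days: min(27, 15) = 15
Waiting-time penalty: 15 × £680 = £10,200
Subtotal: £5,700 + £5,700 + £10,200 = £21,600
Attorney fees: 20% of £21,600 = £4,320
Total award: £21,600 + £4,320 = £25,920

£25,920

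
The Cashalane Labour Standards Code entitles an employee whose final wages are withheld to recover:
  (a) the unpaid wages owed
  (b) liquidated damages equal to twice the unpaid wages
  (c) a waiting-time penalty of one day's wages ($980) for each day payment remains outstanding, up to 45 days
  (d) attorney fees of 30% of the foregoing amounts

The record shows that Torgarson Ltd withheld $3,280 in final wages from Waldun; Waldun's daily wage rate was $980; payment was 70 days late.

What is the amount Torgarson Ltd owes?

Doubled: 2 × $3,280 = $6,560
Penalty days: min(70, 45) = 45
Waiting-time penalty: 45 × $980 = $44,100
Subtotal: $3,280 + $6,560 + $44,100 = $53,940
Attorney fees: 30% of $53,940 = $16,182
Total award: $53,940 + $16,182 = $70,122

$70,122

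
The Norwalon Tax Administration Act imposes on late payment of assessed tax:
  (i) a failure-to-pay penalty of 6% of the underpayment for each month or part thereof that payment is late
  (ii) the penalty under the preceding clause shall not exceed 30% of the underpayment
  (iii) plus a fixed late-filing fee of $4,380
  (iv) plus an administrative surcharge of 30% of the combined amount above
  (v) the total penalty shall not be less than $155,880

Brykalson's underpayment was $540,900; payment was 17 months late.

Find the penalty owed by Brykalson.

Accrued rate: 6% × 17 = 102%, capped at 30% → 30%
Failure-to-pay penalty: 30% of $540,900 = $162,270
Penalty before surcharge: $162,270 + $4,380 = $166,650
Administrative surcharge: 30% of $166,650 = $49,995
Total penalty: $166,650 + $49,995 = $216,645
Minimum $155,880: $216,645 meets the minimum, no increase.

$216,645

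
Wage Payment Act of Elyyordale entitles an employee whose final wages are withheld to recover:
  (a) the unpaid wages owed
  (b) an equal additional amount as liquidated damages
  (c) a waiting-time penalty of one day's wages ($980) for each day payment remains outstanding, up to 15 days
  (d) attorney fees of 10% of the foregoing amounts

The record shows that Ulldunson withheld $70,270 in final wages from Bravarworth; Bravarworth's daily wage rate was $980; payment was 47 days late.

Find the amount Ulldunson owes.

Total award: $170,764

Liquidated damages (equal amount): $70,270
Penalty days: min(47, 15) = 15
Waiting-time penalty: 15 × $980 = $14,700
Subtotal: $70,270 + $70,270 + $14,700 = $155,240
Attorney fees: 10% of $155,240 = $15,524
Total award: $155,240 + $15,524 = $170,764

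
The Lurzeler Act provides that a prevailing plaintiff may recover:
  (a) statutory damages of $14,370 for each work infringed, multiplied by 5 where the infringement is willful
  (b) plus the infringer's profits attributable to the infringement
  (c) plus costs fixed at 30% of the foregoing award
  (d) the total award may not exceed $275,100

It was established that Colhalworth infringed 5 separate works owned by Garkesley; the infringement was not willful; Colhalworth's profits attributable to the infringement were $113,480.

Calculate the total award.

Statutory damages: 5 × $14,370 = $71,850
Infringement not willful: no ×5 enhancement.
Combined award: $71,850 + $113,480 = $185,330
Costs: 30% of $185,330 = $55,599
Award plus costs: $185,330 + $55,599 = $240,929
Cap at $275,100: $240,929 is within the cap, no reduction.

$240,929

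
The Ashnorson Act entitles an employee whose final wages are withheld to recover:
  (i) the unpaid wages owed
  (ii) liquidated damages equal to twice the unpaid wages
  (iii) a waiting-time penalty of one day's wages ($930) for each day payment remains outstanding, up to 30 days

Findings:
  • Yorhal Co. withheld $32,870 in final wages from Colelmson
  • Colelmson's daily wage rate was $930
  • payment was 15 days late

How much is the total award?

$112,560

Doubled: 2 × $32,870 = $65,740
Penalty days: min(15, 30) = 15
Waiting-time penalty: 15 × $930 = $13,950
Total award: $32,870 + $65,740 + $13,950 = $112,560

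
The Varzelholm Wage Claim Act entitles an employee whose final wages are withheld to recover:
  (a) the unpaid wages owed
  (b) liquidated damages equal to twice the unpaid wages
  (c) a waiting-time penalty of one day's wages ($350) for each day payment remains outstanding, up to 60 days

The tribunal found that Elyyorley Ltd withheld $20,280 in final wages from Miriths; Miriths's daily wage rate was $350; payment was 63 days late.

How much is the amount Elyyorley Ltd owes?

$81,840

Doubled: 2 × $20,280 = $40,560
Penalty days: min(63, 60) = 60
Waiting-time penalty: 60 × $350 = $21,000
Total award: $20,280 + $40,560 + $21,000 = $81,840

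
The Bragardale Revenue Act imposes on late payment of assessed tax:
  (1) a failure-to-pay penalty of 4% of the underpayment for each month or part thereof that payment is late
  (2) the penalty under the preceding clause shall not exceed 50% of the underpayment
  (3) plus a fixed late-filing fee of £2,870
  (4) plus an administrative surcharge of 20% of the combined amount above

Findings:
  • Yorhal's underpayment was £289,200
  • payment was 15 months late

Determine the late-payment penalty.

£176,964

Accrued rate: 4% × 15 = 60%, capped at 50% → 50%
Failure-to-pay penalty: 50% of £289,200 = £144,600
Penalty before surcharge: £144,600 + £2,870 = £147,470
Administrative surcharge: 20% of £147,470 = £29,494
Total penalty: £147,470 + £29,494 = £176,964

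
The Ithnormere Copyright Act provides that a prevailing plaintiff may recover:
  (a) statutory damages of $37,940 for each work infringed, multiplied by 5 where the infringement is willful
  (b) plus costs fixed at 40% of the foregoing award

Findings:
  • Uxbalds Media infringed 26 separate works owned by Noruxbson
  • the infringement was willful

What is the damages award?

Statutory damages: 26 × $37,940 = $986,440
Multiplied by 5: 5 × $986,440 = $4,932,200
Costs: 40% of $4,932,200 = $1,972,880
Award plus costs: $4,932,200 + $1,972,880 = $6,905,080

$6,905,080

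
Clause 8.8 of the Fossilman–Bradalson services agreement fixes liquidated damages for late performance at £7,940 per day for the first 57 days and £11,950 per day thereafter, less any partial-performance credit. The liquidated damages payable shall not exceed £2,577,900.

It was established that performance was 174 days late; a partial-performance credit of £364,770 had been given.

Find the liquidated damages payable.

First 57 days: 57 × £7,940 = £452,580
Remaining days: (174 − 57) × £11,950 = £1,398,150
Accrued per-day damages: £452,580 + £1,398,150 = £1,850,730
Less partial-performance credit: £1,850,730 − £364,770 = £1,485,960
Cap at £2,577,900: £1,485,960 is within the cap, no reduction.

£1,485,960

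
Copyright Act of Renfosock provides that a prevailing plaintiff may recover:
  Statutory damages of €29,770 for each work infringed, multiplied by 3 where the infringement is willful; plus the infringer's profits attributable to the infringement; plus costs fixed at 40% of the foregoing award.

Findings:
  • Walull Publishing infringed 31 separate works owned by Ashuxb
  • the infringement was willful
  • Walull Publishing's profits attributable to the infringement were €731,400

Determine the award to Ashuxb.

Statutory damages: 31 × €29,770 = €922,870
Trebled: 3 × €922,870 = €2,768,610
Combined award: €2,768,610 + €731,400 = €3,500,010
Costs: 40% of €3,500,010 = €1,400,004
Award plus costs: €3,500,010 + €1,400,004 = €4,900,014

Award: €4,900,014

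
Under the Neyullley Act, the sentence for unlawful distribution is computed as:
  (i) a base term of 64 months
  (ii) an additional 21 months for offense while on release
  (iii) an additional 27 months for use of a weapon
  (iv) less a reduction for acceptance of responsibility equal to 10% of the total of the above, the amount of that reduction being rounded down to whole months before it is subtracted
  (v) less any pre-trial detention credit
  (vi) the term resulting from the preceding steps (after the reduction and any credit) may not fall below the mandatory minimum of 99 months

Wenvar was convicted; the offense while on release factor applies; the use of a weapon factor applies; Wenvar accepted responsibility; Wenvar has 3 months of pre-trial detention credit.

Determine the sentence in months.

Offense while on release enhancement: +21 months
Use of a weapon enhancement: +27 months
Adjusted term: 64 months + 21 months + 27 months = 112 months
Acceptance of responsibility reduction: 10% of 112 months = 11 months (rounded down)
After reduction: 112 − 11 = 101 months
Less pre-trial detention credit: 101 months − 3 months = 98 months
Minimum 99 months: 98 months is below the minimum → 99 months

99 months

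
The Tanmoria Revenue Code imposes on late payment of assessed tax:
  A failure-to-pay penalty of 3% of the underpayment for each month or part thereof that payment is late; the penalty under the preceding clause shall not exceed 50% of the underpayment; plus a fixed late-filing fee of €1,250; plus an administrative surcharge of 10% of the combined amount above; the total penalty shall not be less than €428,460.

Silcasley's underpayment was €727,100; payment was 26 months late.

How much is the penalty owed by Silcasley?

€428,460

Accrued rate: 3% × 26 = 78%, capped at 50% → 50%
Failure-to-pay penalty: 50% of €727,100 = €363,550
Penalty before surcharge: €363,550 + €1,250 = €364,800
Administrative surcharge: 10% of €364,800 = €36,480
Total penalty: €364,800 + €36,480 = €401,280
Minimum €428,460: €401,280 is below the minimum → €428,460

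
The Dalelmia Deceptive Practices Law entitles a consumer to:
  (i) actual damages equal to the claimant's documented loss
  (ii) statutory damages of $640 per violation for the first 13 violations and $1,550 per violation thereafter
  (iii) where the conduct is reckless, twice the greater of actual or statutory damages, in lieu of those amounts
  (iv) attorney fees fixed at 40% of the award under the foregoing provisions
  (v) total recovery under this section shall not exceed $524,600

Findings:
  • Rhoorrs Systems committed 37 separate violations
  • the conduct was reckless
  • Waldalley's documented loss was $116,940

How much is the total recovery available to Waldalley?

First 13 violations: 13 × $640 = $8,320
Remaining violations: (37 − 13) × $1,550 = $37,200
Statutory damages: $8,320 + $37,200 = $45,520
Greater of actual damages ($116,940) or statutory damages ($45,520): $116,940
Doubled: 2 × $116,940 = $233,880
Attorney fees: 40% of $233,880 = $93,552
Total before cap: $233,880 + $93,552 = $327,432
Cap at $524,600: $327,432 is within the cap, no reduction.

$327,432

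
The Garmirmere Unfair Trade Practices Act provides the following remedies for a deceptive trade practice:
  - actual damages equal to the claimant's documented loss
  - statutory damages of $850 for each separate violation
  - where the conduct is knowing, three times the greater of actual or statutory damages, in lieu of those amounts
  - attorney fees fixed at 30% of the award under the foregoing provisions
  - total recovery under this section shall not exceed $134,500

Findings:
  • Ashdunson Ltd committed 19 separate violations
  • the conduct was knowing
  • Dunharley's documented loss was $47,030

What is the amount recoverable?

Statutory damages: 19 × $850 = $16,150
Greater of actual damages ($47,030) or statutory damages ($16,150): $47,030
Trebled: 3 × $47,030 = $141,090
Attorney fees: 30% of $141,090 = $42,327
Total before cap: $141,090 + $42,327 = $183,417
Cap at $134,500: $183,417 exceeds the cap → $134,500

$134,500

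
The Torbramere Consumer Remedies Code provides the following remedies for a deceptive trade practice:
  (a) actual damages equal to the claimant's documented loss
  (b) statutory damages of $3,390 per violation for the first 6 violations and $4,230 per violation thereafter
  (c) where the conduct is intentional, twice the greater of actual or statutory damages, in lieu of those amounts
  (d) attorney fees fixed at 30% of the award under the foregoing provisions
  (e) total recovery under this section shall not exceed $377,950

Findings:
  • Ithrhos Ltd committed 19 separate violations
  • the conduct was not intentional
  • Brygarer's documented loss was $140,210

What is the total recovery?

First 6 violations: 6 × $3,390 = $20,340
Remaining violations: (19 − 6) × $4,230 = $54,990
Statutory damages: $20,340 + $54,990 = $75,330
Conduct not intentional: the in-lieu enhancement does not apply.
Actual plus statutory damages: $140,210 + $75,330 = $215,540
Attorney fees: 30% of $215,540 = $64,662
Total before cap: $215,540 + $64,662 = $280,202
Cap at $377,950: $280,202 is within the cap, no reduction.

Total recovery: $280,202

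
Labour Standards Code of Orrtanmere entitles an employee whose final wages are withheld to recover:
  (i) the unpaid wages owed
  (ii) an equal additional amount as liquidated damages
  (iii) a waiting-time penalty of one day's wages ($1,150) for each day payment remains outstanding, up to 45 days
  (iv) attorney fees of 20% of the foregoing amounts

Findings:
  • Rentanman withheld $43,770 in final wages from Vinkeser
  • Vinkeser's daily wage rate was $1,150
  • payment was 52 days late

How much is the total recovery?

Liquidated damages (equal amount): $43,770
Penalty days: min(52, 45) = 45
Waiting-time penalty: 45 × $1,150 = $51,750
Subtotal: $43,770 + $43,770 + $51,750 = $139,290
Attorney fees: 20% of $139,290 = $27,858
Total award: $139,290 + $27,858 = $167,148

$167,148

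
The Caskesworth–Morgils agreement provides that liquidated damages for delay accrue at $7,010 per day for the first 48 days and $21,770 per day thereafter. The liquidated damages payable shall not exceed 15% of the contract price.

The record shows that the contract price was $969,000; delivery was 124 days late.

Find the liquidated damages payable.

First 48 days: 48 × $7,010 = $336,480
Remaining days: (124 − 48) × $21,770 = $1,654,520
Accrued per-day damages: $336,480 + $1,654,520 = $1,991,000
Cap: 15% of $969,000 = $145,350
Cap at $145,350: $1,991,000 exceeds the cap → $145,350

$145,350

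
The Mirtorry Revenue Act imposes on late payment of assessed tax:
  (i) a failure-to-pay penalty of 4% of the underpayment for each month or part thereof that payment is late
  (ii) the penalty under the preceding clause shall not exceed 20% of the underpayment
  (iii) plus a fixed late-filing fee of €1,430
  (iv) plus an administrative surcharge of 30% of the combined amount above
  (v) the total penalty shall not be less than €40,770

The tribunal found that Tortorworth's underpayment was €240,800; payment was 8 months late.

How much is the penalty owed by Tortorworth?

Penalty: €64,467

Accrued rate: 4% × 8 = 32%, capped at 20% → 20%
Failure-to-pay penalty: 20% of €240,800 = €48,160
Penalty before surcharge: €48,160 + €1,430 = €49,590
Administrative surcharge: 30% of €49,590 = €14,877
Total penalty: €49,590 + €14,877 = €64,467
Minimum €40,770: €64,467 meets the minimum, no increase.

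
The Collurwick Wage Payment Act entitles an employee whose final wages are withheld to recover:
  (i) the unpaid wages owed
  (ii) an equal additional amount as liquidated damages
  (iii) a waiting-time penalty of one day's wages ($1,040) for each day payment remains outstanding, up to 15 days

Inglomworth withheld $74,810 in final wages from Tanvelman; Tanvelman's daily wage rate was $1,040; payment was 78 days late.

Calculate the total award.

$165,220

Liquidated damages (equal amount): $74,810
Penalty days: min(78, 15) = 15
Waiting-time penalty: 15 × $1,040 = $15,600
Total award: $74,810 + $74,810 + $15,600 = $165,220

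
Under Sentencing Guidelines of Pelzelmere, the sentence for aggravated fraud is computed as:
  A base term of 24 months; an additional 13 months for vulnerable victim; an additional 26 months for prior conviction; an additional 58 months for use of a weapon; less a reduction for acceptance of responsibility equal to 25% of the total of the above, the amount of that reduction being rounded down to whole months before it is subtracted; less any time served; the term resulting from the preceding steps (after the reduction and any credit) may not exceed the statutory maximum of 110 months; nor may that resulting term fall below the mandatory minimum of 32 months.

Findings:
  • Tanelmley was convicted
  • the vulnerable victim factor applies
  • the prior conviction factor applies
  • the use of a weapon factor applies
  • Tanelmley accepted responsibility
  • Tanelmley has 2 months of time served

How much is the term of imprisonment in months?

Vulnerable victim enhancement: +13 months
Prior conviction enhancement: +26 months
Use of a weapon enhancement: +58 months
Adjusted term: 24 months + 13 months + 26 months + 58 months = 121 months
Acceptance of responsibility reduction: 25% of 121 months = 30 months (rounded down)
After reduction: 121 − 30 = 91 months
Less time served: 91 months − 2 months = 89 months
Cap at 110 months: 89 months is within the cap, no reduction.
Minimum 32 months: 89 months meets the minimum, no increase.

Sentence: 89 months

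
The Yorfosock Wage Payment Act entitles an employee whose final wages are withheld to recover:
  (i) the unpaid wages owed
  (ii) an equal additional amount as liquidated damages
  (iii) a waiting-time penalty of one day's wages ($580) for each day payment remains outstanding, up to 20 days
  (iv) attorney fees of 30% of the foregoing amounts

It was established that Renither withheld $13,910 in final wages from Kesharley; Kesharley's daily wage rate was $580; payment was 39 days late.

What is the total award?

$51,246

Liquidated damages (equal amount): $13,910
Penalty days: min(39, 20) = 20
Waiting-time penalty: 20 × $580 = $11,600
Subtotal: $13,910 + $13,910 + $11,600 = $39,420
Attorney fees: 30% of $39,420 = $11,826
Total award: $39,420 + $11,826 = $51,246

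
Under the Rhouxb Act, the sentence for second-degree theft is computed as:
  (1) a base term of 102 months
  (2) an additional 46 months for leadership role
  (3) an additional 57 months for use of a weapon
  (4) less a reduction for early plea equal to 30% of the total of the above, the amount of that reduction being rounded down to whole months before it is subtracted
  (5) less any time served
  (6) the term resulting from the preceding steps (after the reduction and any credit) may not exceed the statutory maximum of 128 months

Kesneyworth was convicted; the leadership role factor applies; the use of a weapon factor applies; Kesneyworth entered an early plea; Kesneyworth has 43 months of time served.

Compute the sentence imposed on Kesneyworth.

101 months

Leadership role enhancement: +46 months
Use of a weapon enhancement: +57 months
Adjusted term: 102 months + 46 months + 57 months = 205 months
Early plea reduction: 30% of 205 months = 61 months (rounded down)
After reduction: 205 − 61 = 144 months
Less time served: 144 months − 43 months = 101 months
Cap at 128 months: 101 months is within the cap, no reduction.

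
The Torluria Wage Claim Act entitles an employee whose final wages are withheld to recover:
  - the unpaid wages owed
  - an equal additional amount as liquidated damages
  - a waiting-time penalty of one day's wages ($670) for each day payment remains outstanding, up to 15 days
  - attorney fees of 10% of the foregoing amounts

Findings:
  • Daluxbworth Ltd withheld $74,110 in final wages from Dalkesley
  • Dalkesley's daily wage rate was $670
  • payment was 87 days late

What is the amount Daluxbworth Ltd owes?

Total award: $174,097

Liquidated damages (equal amount): $74,110
Penalty days: min(87, 15) = 15
Waiting-time penalty: 15 × $670 = $10,050
Subtotal: $74,110 + $74,110 + $10,050 = $158,270
Attorney fees: 10% of $158,270 = $15,827
Total award: $158,270 + $15,827 = $174,097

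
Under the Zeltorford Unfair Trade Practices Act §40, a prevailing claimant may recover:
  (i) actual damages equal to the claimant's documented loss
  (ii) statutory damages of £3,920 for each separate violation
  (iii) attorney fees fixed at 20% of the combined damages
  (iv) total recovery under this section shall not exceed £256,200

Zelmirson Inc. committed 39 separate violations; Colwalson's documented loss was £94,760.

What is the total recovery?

Statutory damages: 39 × £3,920 = £152,880
Combined damages: £94,760 + £152,880 = £247,640
Attorney fees: 20% of £247,640 = £49,528
Total before cap: £247,640 + £49,528 = £297,168
Cap at £256,200: £297,168 exceeds the cap → £256,200

£256,200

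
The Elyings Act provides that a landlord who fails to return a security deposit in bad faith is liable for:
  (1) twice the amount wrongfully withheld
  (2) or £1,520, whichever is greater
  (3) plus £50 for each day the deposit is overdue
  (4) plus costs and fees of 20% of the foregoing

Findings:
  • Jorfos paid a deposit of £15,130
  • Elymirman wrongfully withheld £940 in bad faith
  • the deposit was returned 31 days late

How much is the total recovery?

Doubled: 2 × £940 = £1,880
Minimum £1,520: £1,880 meets the minimum, no increase.
Late-return penalty: 31 × £50 = £1,550
Damages plus late penalty: £1,880 + £1,550 = £3,430
Costs and fees: 20% of £3,430 = £686
Total recovery: £3,430 + £686 = £4,116

£4,116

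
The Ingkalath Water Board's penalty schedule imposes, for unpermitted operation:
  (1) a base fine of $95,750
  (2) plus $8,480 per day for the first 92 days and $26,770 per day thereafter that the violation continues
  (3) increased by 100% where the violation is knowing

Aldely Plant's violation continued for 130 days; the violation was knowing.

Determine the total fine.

First 92 days: 92 × $8,480 = $780,160
Remaining days: (130 − 92) × $26,770 = $1,017,260
Per-day component: $780,160 + $1,017,260 = $1,797,420
Base plus per-day: $95,750 + $1,797,420 = $1,893,170
Enhancement: 100% of $1,893,170 = $1,893,170
Enhanced fine: $1,893,170 + $1,893,170 = $3,786,340

$3,786,340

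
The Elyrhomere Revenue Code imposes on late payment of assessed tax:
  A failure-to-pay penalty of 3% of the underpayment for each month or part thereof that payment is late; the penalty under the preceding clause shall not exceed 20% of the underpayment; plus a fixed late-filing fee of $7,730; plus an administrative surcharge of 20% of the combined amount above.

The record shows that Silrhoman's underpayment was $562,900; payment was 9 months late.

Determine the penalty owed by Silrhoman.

Accrued rate: 3% × 9 = 27%, capped at 20% → 20%
Failure-to-pay penalty: 20% of $562,900 = $112,580
Penalty before surcharge: $112,580 + $7,730 = $120,310
Administrative surcharge: 20% of $120,310 = $24,062
Total penalty: $120,310 + $24,062 = $144,372

Penalty: $144,372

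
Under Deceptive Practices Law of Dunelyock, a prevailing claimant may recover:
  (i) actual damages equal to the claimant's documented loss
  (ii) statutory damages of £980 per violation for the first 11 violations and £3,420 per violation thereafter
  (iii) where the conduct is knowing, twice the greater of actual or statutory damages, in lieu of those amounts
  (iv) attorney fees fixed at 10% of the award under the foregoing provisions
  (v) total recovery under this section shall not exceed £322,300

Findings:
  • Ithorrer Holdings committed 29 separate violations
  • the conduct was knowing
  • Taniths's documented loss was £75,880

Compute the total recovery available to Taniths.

£166,936

First 11 violations: 11 × £980 = £10,780
Remaining violations: (29 − 11) × £3,420 = £61,560
Statutory damages: £10,780 + £61,560 = £72,340
Greater of actual damages (£75,880) or statutory damages (£72,340): £75,880
Doubled: 2 × £75,880 = £151,760
Attorney fees: 10% of £151,760 = £15,176
Total before cap: £151,760 + £15,176 = £166,936
Cap at £322,300: £166,936 is within the cap, no reduction.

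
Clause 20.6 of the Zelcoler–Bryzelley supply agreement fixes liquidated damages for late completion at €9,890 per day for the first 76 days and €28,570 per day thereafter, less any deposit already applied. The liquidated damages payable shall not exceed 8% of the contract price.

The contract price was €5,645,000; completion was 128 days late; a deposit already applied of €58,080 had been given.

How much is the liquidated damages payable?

First 76 days: 76 × €9,890 = €751,640
Remaining days: (128 − 76) × €28,570 = €1,485,640
Accrued per-day damages: €751,640 + €1,485,640 = €2,237,280
Less deposit already applied: €2,237,280 − €58,080 = €2,179,200
Cap: 8% of €5,645,000 = €451,600
Cap at €451,600: €2,179,200 exceeds the cap → €451,600

Liquidated damages: €451,600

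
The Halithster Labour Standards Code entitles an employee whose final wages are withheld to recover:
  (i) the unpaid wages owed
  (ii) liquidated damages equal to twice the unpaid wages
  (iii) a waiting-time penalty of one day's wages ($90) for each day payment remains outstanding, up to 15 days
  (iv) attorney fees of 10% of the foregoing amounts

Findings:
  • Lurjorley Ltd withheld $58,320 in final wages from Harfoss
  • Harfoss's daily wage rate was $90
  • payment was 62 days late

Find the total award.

Doubled: 2 × $58,320 = $116,640
Penalty days: min(62, 15) = 15
Waiting-time penalty: 15 × $90 = $1,350
Subtotal: $58,320 + $116,640 + $1,350 = $176,310
Attorney fees: 10% of $176,310 = $17,631
Total award: $176,310 + $17,631 = $193,941

$193,941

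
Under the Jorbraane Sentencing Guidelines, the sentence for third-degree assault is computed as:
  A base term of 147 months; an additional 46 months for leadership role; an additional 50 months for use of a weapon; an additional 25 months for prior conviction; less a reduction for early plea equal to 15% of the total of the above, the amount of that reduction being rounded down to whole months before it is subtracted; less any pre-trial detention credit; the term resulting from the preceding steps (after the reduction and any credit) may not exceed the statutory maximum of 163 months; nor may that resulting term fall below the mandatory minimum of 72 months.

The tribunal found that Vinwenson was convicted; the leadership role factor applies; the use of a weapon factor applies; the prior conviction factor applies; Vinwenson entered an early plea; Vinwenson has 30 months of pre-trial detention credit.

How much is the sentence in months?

163 months

Leadership role enhancement: +46 months
Use of a weapon enhancement: +50 months
Prior conviction enhancement: +25 months
Adjusted term: 147 months + 46 months + 50 months + 25 months = 268 months
Early plea reduction: 15% of 268 months = 40 months (rounded down)
After reduction: 268 − 40 = 228 months
Less pre-trial detention credit: 228 months − 30 months = 198 months
Cap at 163 months: 198 months exceeds the cap → 163 months
Minimum 72 months: 163 months meets the minimum, no increase.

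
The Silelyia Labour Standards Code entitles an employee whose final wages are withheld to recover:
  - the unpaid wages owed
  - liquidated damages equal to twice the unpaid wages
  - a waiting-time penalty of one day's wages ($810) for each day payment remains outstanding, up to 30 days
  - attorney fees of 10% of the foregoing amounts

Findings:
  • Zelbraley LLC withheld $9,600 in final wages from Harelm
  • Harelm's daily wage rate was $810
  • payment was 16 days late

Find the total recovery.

$45,936

Doubled: 2 × $9,600 = $19,200
Penalty days: min(16, 30) = 16
Waiting-time penalty: 16 × $810 = $12,960
Subtotal: $9,600 + $19,200 + $12,960 = $41,760
Attorney fees: 10% of $41,760 = $4,176
Total award: $41,760 + $4,176 = $45,936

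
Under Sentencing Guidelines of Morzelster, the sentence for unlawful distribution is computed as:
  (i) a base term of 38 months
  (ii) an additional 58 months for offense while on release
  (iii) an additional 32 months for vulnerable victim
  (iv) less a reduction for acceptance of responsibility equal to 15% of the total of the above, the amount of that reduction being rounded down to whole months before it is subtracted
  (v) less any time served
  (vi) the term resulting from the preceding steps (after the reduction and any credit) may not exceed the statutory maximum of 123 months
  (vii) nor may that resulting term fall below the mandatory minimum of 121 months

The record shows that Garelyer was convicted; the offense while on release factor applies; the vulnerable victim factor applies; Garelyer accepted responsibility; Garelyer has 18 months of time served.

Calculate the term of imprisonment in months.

121 months

Offense while on release enhancement: +58 months
Vulnerable victim enhancement: +32 months
Adjusted term: 38 months + 58 months + 32 months = 128 months
Acceptance of responsibility reduction: 15% of 128 months = 19 months (rounded down)
After reduction: 128 − 19 = 109 months
Less time served: 109 months − 18 months = 91 months
Cap at 123 months: 91 months is within the cap, no reduction.
Minimum 121 months: 91 months is below the minimum → 121 months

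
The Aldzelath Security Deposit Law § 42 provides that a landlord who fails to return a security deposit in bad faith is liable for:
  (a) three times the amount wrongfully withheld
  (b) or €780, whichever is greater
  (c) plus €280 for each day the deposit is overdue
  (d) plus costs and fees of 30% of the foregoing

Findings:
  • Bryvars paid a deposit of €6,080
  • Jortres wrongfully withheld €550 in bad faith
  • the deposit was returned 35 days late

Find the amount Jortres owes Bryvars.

Trebled: 3 × €550 = €1,650
Minimum €780: €1,650 meets the minimum, no increase.
Late-return penalty: 35 × €280 = €9,800
Damages plus late penalty: €1,650 + €9,800 = €11,450
Costs and fees: 30% of €11,450 = €3,435
Total recovery: €11,450 + €3,435 = €14,885

€14,885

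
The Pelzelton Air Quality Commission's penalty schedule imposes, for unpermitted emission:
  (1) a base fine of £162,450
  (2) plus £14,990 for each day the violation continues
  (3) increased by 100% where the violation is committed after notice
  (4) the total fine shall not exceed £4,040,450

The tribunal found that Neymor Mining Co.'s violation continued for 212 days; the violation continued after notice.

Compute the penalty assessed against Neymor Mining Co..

£4,040,450

Per-day component: 212 × £14,990 = £3,177,880
Base plus per-day: £162,450 + £3,177,880 = £3,340,330
Enhancement: 100% of £3,340,330 = £3,340,330
Enhanced fine: £3,340,330 + £3,340,330 = £6,680,660
Cap at £4,040,450: £6,680,660 exceeds the cap → £4,040,450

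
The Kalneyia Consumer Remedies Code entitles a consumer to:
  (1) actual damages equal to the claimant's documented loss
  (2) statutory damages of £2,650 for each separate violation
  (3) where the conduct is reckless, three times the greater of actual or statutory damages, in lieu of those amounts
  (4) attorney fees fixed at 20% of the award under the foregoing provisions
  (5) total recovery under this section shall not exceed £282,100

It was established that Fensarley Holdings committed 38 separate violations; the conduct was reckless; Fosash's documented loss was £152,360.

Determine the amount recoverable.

Statutory damages: 38 × £2,650 = £100,700
Greater of actual damages (£152,360) or statutory damages (£100,700): £152,360
Trebled: 3 × £152,360 = £457,080
Attorney fees: 20% of £457,080 = £91,416
Total before cap: £457,080 + £91,416 = £548,496
Cap at £282,100: £548,496 exceeds the cap → £282,100

£282,100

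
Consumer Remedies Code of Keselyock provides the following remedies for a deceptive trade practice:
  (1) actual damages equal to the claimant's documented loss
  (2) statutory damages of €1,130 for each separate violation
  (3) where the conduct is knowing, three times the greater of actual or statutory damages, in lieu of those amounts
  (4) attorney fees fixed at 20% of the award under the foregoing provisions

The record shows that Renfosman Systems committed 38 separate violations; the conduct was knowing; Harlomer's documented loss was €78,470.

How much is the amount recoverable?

Statutory damages: 38 × €1,130 = €42,940
Greater of actual damages (€78,470) or statutory damages (€42,940): €78,470
Trebled: 3 × €78,470 = €235,410
Attorney fees: 20% of €235,410 = €47,082
Total recovery: €235,410 + €47,082 = €282,492

€282,492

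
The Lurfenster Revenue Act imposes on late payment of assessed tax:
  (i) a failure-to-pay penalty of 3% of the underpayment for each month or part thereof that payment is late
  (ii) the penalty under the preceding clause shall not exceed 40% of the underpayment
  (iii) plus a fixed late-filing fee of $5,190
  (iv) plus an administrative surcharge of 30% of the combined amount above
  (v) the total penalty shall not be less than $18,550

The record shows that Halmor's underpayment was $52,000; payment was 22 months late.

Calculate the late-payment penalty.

$33,787

Accrued rate: 3% × 22 = 66%, capped at 40% → 40%
Failure-to-pay penalty: 40% of $52,000 = $20,800
Penalty before surcharge: $20,800 + $5,190 = $25,990
Administrative surcharge: 30% of $25,990 = $7,797
Total penalty: $25,990 + $7,797 = $33,787
Minimum $18,550: $33,787 meets the minimum, no increase.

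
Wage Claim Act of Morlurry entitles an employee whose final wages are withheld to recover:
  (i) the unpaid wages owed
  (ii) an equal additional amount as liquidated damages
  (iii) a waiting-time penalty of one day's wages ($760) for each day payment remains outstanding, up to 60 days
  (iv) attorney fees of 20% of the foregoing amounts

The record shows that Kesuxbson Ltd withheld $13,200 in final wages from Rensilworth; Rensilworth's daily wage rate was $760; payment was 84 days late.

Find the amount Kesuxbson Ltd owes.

$86,400

Liquidated damages (equal amount): $13,200
Penalty days: min(84, 60) = 60
Waiting-time penalty: 60 × $760 = $45,600
Subtotal: $13,200 + $13,200 + $45,600 = $72,000
Attorney fees: 20% of $72,000 = $14,400
Total award: $72,000 + $14,400 = $86,400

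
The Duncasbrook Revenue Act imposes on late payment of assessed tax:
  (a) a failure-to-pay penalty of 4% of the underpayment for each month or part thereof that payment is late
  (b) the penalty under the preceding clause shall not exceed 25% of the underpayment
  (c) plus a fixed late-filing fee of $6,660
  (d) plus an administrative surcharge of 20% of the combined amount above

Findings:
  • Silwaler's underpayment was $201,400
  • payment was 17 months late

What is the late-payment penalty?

Accrued rate: 4% × 17 = 68%, capped at 25% → 25%
Failure-to-pay penalty: 25% of $201,400 = $50,350
Penalty before surcharge: $50,350 + $6,660 = $57,010
Administrative surcharge: 20% of $57,010 = $11,402
Total penalty: $57,010 + $11,402 = $68,412

Penalty: $68,412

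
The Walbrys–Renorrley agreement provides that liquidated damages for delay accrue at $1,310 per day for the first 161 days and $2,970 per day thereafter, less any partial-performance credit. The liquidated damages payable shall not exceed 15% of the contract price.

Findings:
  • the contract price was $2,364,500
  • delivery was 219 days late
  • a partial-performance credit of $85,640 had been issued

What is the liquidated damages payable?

$297,530

First 161 days: 161 × $1,310 = $210,910
Remaining days: (219 − 161) × $2,970 = $172,260
Accrued per-day damages: $210,910 + $172,260 = $383,170
Less partial-performance credit: $383,170 − $85,640 = $297,530
Cap: 15% of $2,364,500 = $354,675
Cap at $354,675: $297,530 is within the cap, no reduction.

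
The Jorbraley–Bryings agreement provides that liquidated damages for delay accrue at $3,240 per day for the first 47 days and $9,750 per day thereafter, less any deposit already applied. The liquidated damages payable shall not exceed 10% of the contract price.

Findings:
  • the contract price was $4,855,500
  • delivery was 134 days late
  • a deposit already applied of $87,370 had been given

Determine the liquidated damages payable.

First 47 days: 47 × $3,240 = $152,280
Remaining days: (134 − 47) × $9,750 = $848,250
Accrued per-day damages: $152,280 + $848,250 = $1,000,530
Less deposit already applied: $1,000,530 − $87,370 = $913,160
Cap: 10% of $4,855,500 = $485,550
Cap at $485,550: $913,160 exceeds the cap → $485,550

$485,550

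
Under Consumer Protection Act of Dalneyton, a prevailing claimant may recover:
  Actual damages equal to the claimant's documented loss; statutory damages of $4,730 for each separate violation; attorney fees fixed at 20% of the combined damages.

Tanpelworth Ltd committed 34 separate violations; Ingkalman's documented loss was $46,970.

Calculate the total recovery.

Statutory damages: 34 × $4,730 = $160,820
Combined damages: $46,970 + $160,820 = $207,790
Attorney fees: 20% of $207,790 = $41,558
Total recovery: $207,790 + $41,558 = $249,348

Total recovery: $249,348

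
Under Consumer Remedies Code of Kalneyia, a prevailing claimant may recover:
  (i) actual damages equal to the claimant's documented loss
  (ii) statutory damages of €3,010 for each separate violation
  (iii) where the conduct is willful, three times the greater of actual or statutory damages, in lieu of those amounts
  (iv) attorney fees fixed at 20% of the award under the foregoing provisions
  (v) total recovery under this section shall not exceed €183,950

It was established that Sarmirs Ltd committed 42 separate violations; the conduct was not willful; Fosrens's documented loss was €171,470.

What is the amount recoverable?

Statutory damages: 42 × €3,010 = €126,420
Conduct not willful: the in-lieu enhancement does not apply.
Actual plus statutory damages: €171,470 + €126,420 = €297,890
Attorney fees: 20% of €297,890 = €59,578
Total before cap: €297,890 + €59,578 = €357,468
Cap at €183,950: €357,468 exceeds the cap → €183,950

€183,950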